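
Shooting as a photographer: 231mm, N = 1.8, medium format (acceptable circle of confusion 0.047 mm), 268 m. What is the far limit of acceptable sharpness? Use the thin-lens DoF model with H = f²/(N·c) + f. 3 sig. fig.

466 m

Hyperfocal distance H = f²/(N·c) + f = 231²/(1.8 × 0.047) + 231 = 53361/0.0846 + 231 ≈ 630975.7 mm ≈ 631.0 m.
Far limit Df = s·(H − f)/(H − s) = 268000 × (630975.7 − 231) / (630975.7 − 268000) = 268000 × 630744.7 / 362975.7 ≈ 465705 mm ≈ 466 m.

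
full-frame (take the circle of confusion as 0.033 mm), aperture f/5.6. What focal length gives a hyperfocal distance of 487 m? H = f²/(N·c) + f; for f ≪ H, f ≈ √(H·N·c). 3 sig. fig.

From H = f²/(N·c) + f, with f ≪ H: f ≈ √(H·N·c) = √(487000 × 5.6 × 0.033) = √89998 ≈ 300.0 mm.
The +f correction barely moves this — solving exactly, f² + N·c·f − N·c·H = 0 ⇒ f = (−N·c + √((N·c)² + 4·N·c·H))/2 = (−0.1848 + √359990)/2 ≈ 299.90 mm, so f ≈ 300 mm.

300 mm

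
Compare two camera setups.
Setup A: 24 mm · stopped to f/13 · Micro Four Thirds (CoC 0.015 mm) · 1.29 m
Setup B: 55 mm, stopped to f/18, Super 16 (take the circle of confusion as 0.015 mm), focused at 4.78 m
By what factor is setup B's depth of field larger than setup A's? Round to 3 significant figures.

3.62

Setup A: H = 24²/(13×0.015) + 24 ≈ 2977.8 mm; DoF = Df − Dn = 2257.6 − 903.0 ≈ 1354.6 mm.
Setup B: H = 55²/(18×0.015) + 55 ≈ 11258.7 mm; DoF = Df − Dn = 8266.1 − 3362.1 ≈ 4904.0 mm.
Ratio = 4904.0 / 1354.6 ≈ 3.62.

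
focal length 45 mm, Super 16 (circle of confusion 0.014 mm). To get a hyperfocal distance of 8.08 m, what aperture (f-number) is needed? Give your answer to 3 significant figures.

Rearrange H = f²/(N·c) + f for N: N = f² / ((H − f)·c).
N = 45² / ((8080 − 45) × 0.014) = 2025 / 112.5 ≈ 18.

f/18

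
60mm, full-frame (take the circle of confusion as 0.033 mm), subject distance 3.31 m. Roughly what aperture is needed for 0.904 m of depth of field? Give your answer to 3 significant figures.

f/4.50

Write h = H − f = f²/(N·c). The thin-lens limits are Dn = s·h/(h + (s−f)) and Df = s·h/(h − (s−f)), so DoF = Df − Dn = 2·s·(s−f)·h / (h² − (s−f)²).
That is a quadratic in h: DoF·h² − 2·s·(s−f)·h − DoF·(s−f)² = 0 ⇒ h = (s−f)·(s + √(s² + DoF²)) / DoF = 3250 × (3310 + √(3310² + 904²)) / 904 = 3250 × (3310 + 3431.23) / 904 ≈ 24236 mm.
Then N = f²/(c·h) = 60² / (0.033 × 24236) = 3600 / 799.77 ≈ 4.50.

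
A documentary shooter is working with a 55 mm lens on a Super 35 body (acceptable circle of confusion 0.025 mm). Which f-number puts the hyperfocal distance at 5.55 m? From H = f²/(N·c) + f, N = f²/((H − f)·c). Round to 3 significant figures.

f/22

Rearrange H = f²/(N·c) + f for N: N = f² / ((H − f)·c).
N = 55² / ((5550 − 55) × 0.025) = 3025 / 137.4 ≈ 22.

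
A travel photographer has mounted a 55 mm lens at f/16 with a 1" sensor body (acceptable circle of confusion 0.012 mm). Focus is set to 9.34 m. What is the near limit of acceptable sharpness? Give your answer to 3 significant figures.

5.88 m

Hyperfocal distance H = f²/(N·c) + f = 55²/(16 × 0.012) + 55 = 3025/0.192 + 55 ≈ 15810.2 mm ≈ 15.81 m.
Near limit Dn = s·(H − f)/(H + s − 2f) = 9340 × (15810.2 − 55) / (15810.2 + 9340 − 2 × 55) = 9340 × 15755.2 / 25040.2 ≈ 5876.7 mm ≈ 5.88 m.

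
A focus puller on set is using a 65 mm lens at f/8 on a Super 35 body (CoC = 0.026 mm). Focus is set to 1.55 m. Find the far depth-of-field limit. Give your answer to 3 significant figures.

Hyperfocal distance H = f²/(N·c) + f = 65²/(8 × 0.026) + 65 = 4225/0.208 + 65 ≈ 20377.5 mm ≈ 20.38 m.
Far limit Df = s·(H − f)/(H − s) = 1550 × (20377.5 − 65) / (20377.5 − 1550) = 1550 × 20312.5 / 18827.5 ≈ 1672.3 mm ≈ 1.67 m.

1.67 m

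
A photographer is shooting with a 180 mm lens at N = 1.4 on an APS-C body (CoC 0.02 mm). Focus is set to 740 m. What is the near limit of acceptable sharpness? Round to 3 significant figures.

Hyperfocal distance H = f²/(N·c) + f = 180²/(1.4 × 0.02) + 180 = 32400/0.028 + 180 ≈ 1157322.9 mm ≈ 1157 m.
Near limit Dn = s·(H − f)/(H + s − 2f) = 740000 × (1157322.9 − 180) / (1157322.9 + 740000 − 2 × 180) = 740000 × 1157142.9 / 1896962.9 ≈ 451398 mm ≈ 451 m.

451 m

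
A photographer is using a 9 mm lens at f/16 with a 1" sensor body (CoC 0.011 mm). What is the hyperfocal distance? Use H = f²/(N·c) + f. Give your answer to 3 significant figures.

Hyperfocal distance H = f²/(N·c) + f = 9²/(16 × 0.011) + 9 = 81/0.176 + 9 ≈ 469.2 mm ≈ 0.469 m.

469 mm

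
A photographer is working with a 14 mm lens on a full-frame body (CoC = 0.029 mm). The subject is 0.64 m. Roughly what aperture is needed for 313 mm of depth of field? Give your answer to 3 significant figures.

f/2.50

Write h = H − f = f²/(N·c). The thin-lens limits are Dn = s·h/(h + (s−f)) and Df = s·h/(h − (s−f)), so DoF = Df − Dn = 2·s·(s−f)·h / (h² − (s−f)²).
That is a quadratic in h: DoF·h² − 2·s·(s−f)·h − DoF·(s−f)² = 0 ⇒ h = (s−f)·(s + √(s² + DoF²)) / DoF = 626 × (640 + √(640² + 313²)) / 313 = 626 × (640 + 712.439) / 313 ≈ 2704.9 mm.
Then N = f²/(c·h) = 14² / (0.029 × 2704.9) = 196 / 78.441 ≈ 2.50.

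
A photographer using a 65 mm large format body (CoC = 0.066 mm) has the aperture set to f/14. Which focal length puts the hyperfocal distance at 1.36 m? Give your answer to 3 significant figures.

35.0 mm

From H = f²/(N·c) + f, with f ≪ H: f ≈ √(H·N·c) = √(1360 × 14 × 0.066) = √1256.6 ≈ 35.45 mm.
Exact: f² + N·c·f − N·c·H = 0 ⇒ f = (−N·c + √((N·c)² + 4·N·c·H))/2 = (−0.924 + √5027.4)/2 ≈ 34.990 mm ≈ 35.0 mm.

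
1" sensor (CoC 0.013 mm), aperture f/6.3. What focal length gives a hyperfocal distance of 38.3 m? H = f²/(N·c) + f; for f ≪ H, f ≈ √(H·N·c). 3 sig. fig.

From H = f²/(N·c) + f, with f ≪ H: f ≈ √(H·N·c) = √(38300 × 6.3 × 0.013) = √3136.8 ≈ 56.01 mm.
The +f correction barely moves this — solving exactly, f² + N·c·f − N·c·H = 0 ⇒ f = (−N·c + √((N·c)² + 4·N·c·H))/2 = (−0.0819 + √12547)/2 ≈ 55.966 mm, so f ≈ 56.0 mm.

56.0 mm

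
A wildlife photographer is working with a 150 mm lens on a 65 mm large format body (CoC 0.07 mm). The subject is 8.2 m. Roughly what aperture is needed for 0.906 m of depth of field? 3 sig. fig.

f/2.20

Write h = H − f = f²/(N·c). The thin-lens limits are Dn = s·h/(h + (s−f)) and Df = s·h/(h − (s−f)), so DoF = Df − Dn = 2·s·(s−f)·h / (h² − (s−f)²).
That is a quadratic in h: DoF·h² − 2·s·(s−f)·h − DoF·(s−f)² = 0 ⇒ h = (s−f)·(s + √(s² + DoF²)) / DoF = 8050 × (8200 + √(8200² + 906²)) / 906 = 8050 × (8200 + 8249.90) / 906 ≈ 146161 mm.
Then N = f²/(c·h) = 150² / (0.07 × 146161) = 22500 / 10231 ≈ 2.20.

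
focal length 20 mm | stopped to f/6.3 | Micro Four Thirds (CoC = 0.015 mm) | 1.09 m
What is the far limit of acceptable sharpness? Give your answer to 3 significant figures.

1.46 m

Hyperfocal distance H = f²/(N·c) + f = 20²/(6.3 × 0.015) + 20 = 400/0.0945 + 20 ≈ 4252.8 mm ≈ 4.253 m.
Far limit Df = s·(H − f)/(H − s) = 1090 × (4252.8 − 20) / (4252.8 − 1090) = 1090 × 4232.8 / 3162.8 ≈ 1458.8 mm ≈ 1.46 m.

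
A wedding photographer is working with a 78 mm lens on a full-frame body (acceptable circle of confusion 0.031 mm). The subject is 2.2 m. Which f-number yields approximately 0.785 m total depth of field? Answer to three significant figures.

f/16

Write h = H − f = f²/(N·c). The thin-lens limits are Dn = s·h/(h + (s−f)) and Df = s·h/(h − (s−f)), so DoF = Df − Dn = 2·s·(s−f)·h / (h² − (s−f)²).
That is a quadratic in h: DoF·h² − 2·s·(s−f)·h − DoF·(s−f)² = 0 ⇒ h = (s−f)·(s + √(s² + DoF²)) / DoF = 2122 × (2200 + √(2200² + 785²)) / 785 = 2122 × (2200 + 2335.86) / 785 ≈ 12261 mm.
Then N = f²/(c·h) = 78² / (0.031 × 12261) = 6084 / 380.10 ≈ 16.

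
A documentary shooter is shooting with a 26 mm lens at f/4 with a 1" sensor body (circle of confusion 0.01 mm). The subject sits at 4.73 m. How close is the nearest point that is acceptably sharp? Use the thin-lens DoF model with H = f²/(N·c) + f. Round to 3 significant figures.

3.70 m

Hyperfocal distance H = f²/(N·c) + f = 26²/(4 × 0.01) + 26 = 676/0.04 + 26 ≈ 16926.0 mm ≈ 16.93 m.
Near limit Dn = s·(H − f)/(H + s − 2f) = 4730 × (16926.0 − 26) / (16926.0 + 4730 − 2 × 26) = 4730 × 16900.0 / 21604.0 ≈ 3700.1 mm ≈ 3.70 m.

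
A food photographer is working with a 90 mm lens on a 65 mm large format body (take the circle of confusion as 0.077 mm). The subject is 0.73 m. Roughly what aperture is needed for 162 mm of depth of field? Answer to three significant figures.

Write h = H − f = f²/(N·c). The thin-lens limits are Dn = s·h/(h + (s−f)) and Df = s·h/(h − (s−f)), so DoF = Df − Dn = 2·s·(s−f)·h / (h² − (s−f)²).
That is a quadratic in h: DoF·h² − 2·s·(s−f)·h − DoF·(s−f)² = 0 ⇒ h = (s−f)·(s + √(s² + DoF²)) / DoF = 640 × (730 + √(730² + 162²)) / 162 = 640 × (730 + 747.759) / 162 ≈ 5838.1 mm.
Then N = f²/(c·h) = 90² / (0.077 × 5838.1) = 8100 / 449.53 ≈ 18.

f/18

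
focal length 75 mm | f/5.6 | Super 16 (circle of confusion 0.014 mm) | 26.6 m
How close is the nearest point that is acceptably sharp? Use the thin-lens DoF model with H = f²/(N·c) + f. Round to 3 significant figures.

Hyperfocal distance H = f²/(N·c) + f = 75²/(5.6 × 0.014) + 75 = 5625/0.0784 + 75 ≈ 71822.4 mm ≈ 71.82 m.
Near limit Dn = s·(H − f)/(H + s − 2f) = 26600 × (71822.4 − 75) / (71822.4 + 26600 − 2 × 75) = 26600 × 71747.4 / 98272.4 ≈ 19420 mm ≈ 19.4 m.

19.4 m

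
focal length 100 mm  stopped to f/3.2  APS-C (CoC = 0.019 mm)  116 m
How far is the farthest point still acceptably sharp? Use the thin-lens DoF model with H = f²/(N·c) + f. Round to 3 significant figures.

Hyperfocal distance H = f²/(N·c) + f = 100²/(3.2 × 0.019) + 100 = 10000/0.0608 + 100 ≈ 164573.7 mm ≈ 164.6 m.
Far limit Df = s·(H − f)/(H − s) = 116000 × (164573.7 − 100) / (164573.7 − 116000) = 116000 × 164473.7 / 48573.7 ≈ 392784 mm ≈ 393 m.

393 m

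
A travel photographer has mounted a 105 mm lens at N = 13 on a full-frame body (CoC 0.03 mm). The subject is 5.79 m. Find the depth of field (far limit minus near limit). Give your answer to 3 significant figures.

2.43 m

Hyperfocal distance H = f²/(N·c) + f = 105²/(13 × 0.03) + 105 = 11025/0.39 + 105 ≈ 28374.2 mm ≈ 28.37 m.
Near limit Dn = s·(H − f)/(H + s − 2f) = 5790 × (28374.2 − 105) / (28374.2 + 5790 − 2 × 105) = 5790 × 28269.2 / 33954.2 ≈ 4820.6 mm.
Far limit Df = s·(H − f)/(H − s) = 5790 × (28374.2 − 105) / (28374.2 − 5790) = 5790 × 28269.2 / 22584.2 ≈ 7247.5 mm.
Depth of field = Df − Dn = 7247.5 − 4820.6 ≈ 2426.9 mm ≈ 2.43 m.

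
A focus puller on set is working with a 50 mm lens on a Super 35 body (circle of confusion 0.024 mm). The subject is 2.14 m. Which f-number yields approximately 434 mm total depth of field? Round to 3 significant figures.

Write h = H − f = f²/(N·c). The thin-lens limits are Dn = s·h/(h + (s−f)) and Df = s·h/(h − (s−f)), so DoF = Df − Dn = 2·s·(s−f)·h / (h² − (s−f)²).
That is a quadratic in h: DoF·h² − 2·s·(s−f)·h − DoF·(s−f)² = 0 ⇒ h = (s−f)·(s + √(s² + DoF²)) / DoF = 2090 × (2140 + √(2140² + 434²)) / 434 = 2090 × (2140 + 2183.56) / 434 ≈ 20821 mm.
Then N = f²/(c·h) = 50² / (0.024 × 20821) = 2500 / 499.70 ≈ 5.

f/5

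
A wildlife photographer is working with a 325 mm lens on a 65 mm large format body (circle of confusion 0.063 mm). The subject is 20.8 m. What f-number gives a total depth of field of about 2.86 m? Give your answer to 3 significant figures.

Write h = H − f = f²/(N·c). The thin-lens limits are Dn = s·h/(h + (s−f)) and Df = s·h/(h − (s−f)), so DoF = Df − Dn = 2·s·(s−f)·h / (h² − (s−f)²).
That is a quadratic in h: DoF·h² − 2·s·(s−f)·h − DoF·(s−f)² = 0 ⇒ h = (s−f)·(s + √(s² + DoF²)) / DoF = 20475 × (20800 + √(20800² + 2860²)) / 2860 = 20475 × (20800 + 20995.7) / 2860 ≈ 299219 mm.
Then N = f²/(c·h) = 325² / (0.063 × 299219) = 105625 / 18851 ≈ 5.60.

f/5.60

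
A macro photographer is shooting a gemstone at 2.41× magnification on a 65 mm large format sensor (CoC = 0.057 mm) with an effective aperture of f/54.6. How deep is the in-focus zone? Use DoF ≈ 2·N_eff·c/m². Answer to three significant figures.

At magnification m, DoF ≈ 2·N_eff·c/m² = 2 × 54.6 × 0.057 / 2.41² = 6.224 / 5.808 ≈ 1.07 mm.

1.07 mm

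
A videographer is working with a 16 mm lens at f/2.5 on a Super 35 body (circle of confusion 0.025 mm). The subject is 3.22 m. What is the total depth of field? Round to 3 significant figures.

13.0 m

Hyperfocal distance H = f²/(N·c) + f = 16²/(2.5 × 0.025) + 16 = 256/0.0625 + 16 ≈ 4112.0 mm ≈ 4.112 m.
Near limit Dn = s·(H − f)/(H + s − 2f) = 3220 × (4112.0 − 16) / (4112.0 + 3220 − 2 × 16) = 3220 × 4096.0 / 7300.0 ≈ 1807 mm.
Far limit Df = s·(H − f)/(H − s) = 3220 × (4112.0 − 16) / (4112.0 − 3220) = 3220 × 4096.0 / 892.0 ≈ 14786 mm.
Depth of field = Df − Dn = 14786 − 1807 ≈ 12979 mm ≈ 13.0 m.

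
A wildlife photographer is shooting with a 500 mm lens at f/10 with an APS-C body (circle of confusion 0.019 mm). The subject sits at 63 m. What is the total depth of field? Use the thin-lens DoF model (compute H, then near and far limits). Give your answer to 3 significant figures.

6.00 m

Hyperfocal distance H = f²/(N·c) + f = 500²/(10 × 0.019) + 500 = 250000/0.19 + 500 ≈ 1316289.5 mm ≈ 1316 m.
Near limit Dn = s·(H − f)/(H + s − 2f) = 63000 × (1316289.5 − 500) / (1316289.5 + 63000 − 2 × 500) = 63000 × 1315789.5 / 1378289.5 ≈ 60143.2 mm.
Far limit Df = s·(H − f)/(H − s) = 63000 × (1316289.5 − 500) / (1316289.5 − 63000) = 63000 × 1315789.5 / 1253289.5 ≈ 66141.7 mm.
Depth of field = Df − Dn = 66141.7 − 60143.2 ≈ 5998.5 mm ≈ 6.00 m.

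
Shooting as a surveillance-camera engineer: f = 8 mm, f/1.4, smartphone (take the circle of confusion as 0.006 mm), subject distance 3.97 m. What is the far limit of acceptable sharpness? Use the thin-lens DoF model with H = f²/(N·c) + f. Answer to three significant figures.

Hyperfocal distance H = f²/(N·c) + f = 8²/(1.4 × 0.006) + 8 = 64/0.0084 + 8 ≈ 7627.0 mm ≈ 7.627 m.
Far limit Df = s·(H − f)/(H − s) = 3970 × (7627.0 − 8) / (7627.0 − 3970) = 3970 × 7619.0 / 3657.0 ≈ 8271.0 mm ≈ 8.27 m.

8.27 m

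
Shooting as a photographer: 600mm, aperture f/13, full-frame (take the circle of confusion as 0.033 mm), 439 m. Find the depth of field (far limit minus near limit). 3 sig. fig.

631 m

Hyperfocal distance H = f²/(N·c) + f = 600²/(13 × 0.033) + 600 = 360000/0.429 + 600 ≈ 839760.8 mm ≈ 839.8 m.
Near limit Dn = s·(H − f)/(H + s − 2f) = 439000 × (839760.8 − 600) / (839760.8 + 439000 − 2 × 600) = 439000 × 839160.8 / 1277560.8 ≈ 288355 mm.
Far limit Df = s·(H − f)/(H − s) = 439000 × (839760.8 − 600) / (839760.8 − 439000) = 439000 × 839160.8 / 400760.8 ≈ 919231 mm.
Depth of field = Df − Dn = 919231 − 288355 ≈ 630876 mm ≈ 631 m.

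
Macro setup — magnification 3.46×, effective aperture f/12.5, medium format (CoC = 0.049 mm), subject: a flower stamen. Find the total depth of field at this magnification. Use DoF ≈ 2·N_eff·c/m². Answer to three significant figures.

At magnification m, DoF ≈ 2·N_eff·c/m² = 2 × 12.5 × 0.049 / 3.46² = 1.225 / 11.97 ≈ 0.102 mm.

0.102 mm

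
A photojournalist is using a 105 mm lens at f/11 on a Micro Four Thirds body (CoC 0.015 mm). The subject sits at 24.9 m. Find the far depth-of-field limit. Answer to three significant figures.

Hyperfocal distance H = f²/(N·c) + f = 105²/(11 × 0.015) + 105 = 11025/0.165 + 105 ≈ 66923.2 mm ≈ 66.92 m.
Far limit Df = s·(H − f)/(H − s) = 24900 × (66923.2 − 105) / (66923.2 − 24900) = 24900 × 66818.2 / 42023.2 ≈ 39592 mm ≈ 39.6 m.

39.6 m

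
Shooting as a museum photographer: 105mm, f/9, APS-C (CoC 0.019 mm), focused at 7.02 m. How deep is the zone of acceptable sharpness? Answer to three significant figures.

1.52 m

Hyperfocal distance H = f²/(N·c) + f = 105²/(9 × 0.019) + 105 = 11025/0.171 + 105 ≈ 64578.7 mm ≈ 64.58 m.
Near limit Dn = s·(H − f)/(H + s − 2f) = 7020 × (64578.7 − 105) / (64578.7 + 7020 − 2 × 105) = 7020 × 64473.7 / 71388.7 ≈ 6340.0 mm.
Far limit Df = s·(H − f)/(H − s) = 7020 × (64578.7 − 105) / (64578.7 − 7020) = 7020 × 64473.7 / 57558.7 ≈ 7863.4 mm.
Depth of field = Df − Dn = 7863.4 − 6340.0 ≈ 1523.4 mm ≈ 1.52 m.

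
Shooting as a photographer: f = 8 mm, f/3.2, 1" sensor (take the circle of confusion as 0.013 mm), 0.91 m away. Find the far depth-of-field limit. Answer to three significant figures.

Hyperfocal distance H = f²/(N·c) + f = 8²/(3.2 × 0.013) + 8 = 64/0.0416 + 8 ≈ 1546.5 mm ≈ 1.546 m.
Far limit Df = s·(H − f)/(H − s) = 910 × (1546.5 − 8) / (1546.5 − 910) = 910 × 1538.5 / 636.5 ≈ 2199.7 mm ≈ 2.20 m.

2.20 m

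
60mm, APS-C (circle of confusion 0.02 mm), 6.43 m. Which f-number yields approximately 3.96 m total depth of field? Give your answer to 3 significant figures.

Write h = H − f = f²/(N·c). The thin-lens limits are Dn = s·h/(h + (s−f)) and Df = s·h/(h − (s−f)), so DoF = Df − Dn = 2·s·(s−f)·h / (h² − (s−f)²).
That is a quadratic in h: DoF·h² − 2·s·(s−f)·h − DoF·(s−f)² = 0 ⇒ h = (s−f)·(s + √(s² + DoF²)) / DoF = 6370 × (6430 + √(6430² + 3960²)) / 3960 = 6370 × (6430 + 7551.59) / 3960 ≈ 22491 mm.
Then N = f²/(c·h) = 60² / (0.02 × 22491) = 3600 / 449.81 ≈ 8.

f/8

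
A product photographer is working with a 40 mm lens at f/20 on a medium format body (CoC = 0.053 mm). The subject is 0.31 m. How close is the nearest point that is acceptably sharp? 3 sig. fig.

Hyperfocal distance H = f²/(N·c) + f = 40²/(20 × 0.053) + 40 = 1600/1.06 + 40 ≈ 1549.4 mm ≈ 1.549 m.
Near limit Dn = s·(H − f)/(H + s − 2f) = 310 × (1549.4 − 40) / (1549.4 + 310 − 2 × 40) = 310 × 1509.4 / 1779.4 ≈ 262.96 mm.

263 mm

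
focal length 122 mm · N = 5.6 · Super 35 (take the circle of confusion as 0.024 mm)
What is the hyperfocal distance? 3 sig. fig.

111 m

Hyperfocal distance H = f²/(N·c) + f = 122²/(5.6 × 0.024) + 122 = 14884/0.1344 + 122 ≈ 110866.0 mm ≈ 111 m.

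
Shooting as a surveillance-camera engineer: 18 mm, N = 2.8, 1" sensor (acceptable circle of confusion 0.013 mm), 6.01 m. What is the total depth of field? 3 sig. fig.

Hyperfocal distance H = f²/(N·c) + f = 18²/(2.8 × 0.013) + 18 = 324/0.0364 + 18 ≈ 8919.1 mm ≈ 8.919 m.
Near limit Dn = s·(H − f)/(H + s − 2f) = 6010 × (8919.1 − 18) / (8919.1 + 6010 − 2 × 18) = 6010 × 8901.1 / 14893.1 ≈ 3592 mm.
Far limit Df = s·(H − f)/(H − s) = 6010 × (8919.1 − 18) / (8919.1 − 6010) = 6010 × 8901.1 / 2909.1 ≈ 18389 mm.
Depth of field = Df − Dn = 18389 − 3592 ≈ 14797 mm ≈ 14.8 m.

14.8 m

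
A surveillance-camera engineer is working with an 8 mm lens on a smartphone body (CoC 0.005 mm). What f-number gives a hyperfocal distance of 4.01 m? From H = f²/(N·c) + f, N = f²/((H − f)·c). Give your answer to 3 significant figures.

Rearrange H = f²/(N·c) + f for N: N = f² / ((H − f)·c).
N = 8² / ((4010 − 8) × 0.005) = 64 / 20.01 ≈ 3.20.

f/3.20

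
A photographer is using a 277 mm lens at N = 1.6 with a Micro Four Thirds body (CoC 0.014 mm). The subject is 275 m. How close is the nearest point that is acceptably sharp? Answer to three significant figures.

255 m

Hyperfocal distance H = f²/(N·c) + f = 277²/(1.6 × 0.014) + 277 = 76729/0.0224 + 277 ≈ 3425678.8 mm ≈ 3426 m.
Near limit Dn = s·(H − f)/(H + s − 2f) = 275000 × (3425678.8 − 277) / (3425678.8 + 275000 − 2 × 277) = 275000 × 3425401.8 / 3700124.8 ≈ 254582 mm ≈ 255 m.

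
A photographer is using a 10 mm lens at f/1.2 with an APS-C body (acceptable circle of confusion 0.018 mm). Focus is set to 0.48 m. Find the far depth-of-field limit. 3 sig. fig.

0.534 m

Hyperfocal distance H = f²/(N·c) + f = 10²/(1.2 × 0.018) + 10 = 100/0.0216 + 10 ≈ 4639.6 mm ≈ 4.640 m.
Far limit Df = s·(H − f)/(H − s) = 480 × (4639.6 − 10) / (4639.6 − 480) = 480 × 4629.6 / 4159.6 ≈ 534.24 mm ≈ 0.534 m.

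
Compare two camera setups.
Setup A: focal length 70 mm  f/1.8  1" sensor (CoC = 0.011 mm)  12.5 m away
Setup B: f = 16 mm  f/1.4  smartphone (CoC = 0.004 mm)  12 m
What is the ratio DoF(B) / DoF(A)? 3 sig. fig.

Setup A: H = 70²/(1.8×0.011) + 70 ≈ 247544.7 mm; DoF = Df − Dn = 13161.0 − 11902.2 ≈ 1258.8 mm.
Setup B: H = 16²/(1.4×0.004) + 16 ≈ 45730.3 mm; DoF = Df − Dn = 16263.5 − 9507.6 ≈ 6755.9 mm.
Ratio = 6755.9 / 1258.8 ≈ 5.37.

5.37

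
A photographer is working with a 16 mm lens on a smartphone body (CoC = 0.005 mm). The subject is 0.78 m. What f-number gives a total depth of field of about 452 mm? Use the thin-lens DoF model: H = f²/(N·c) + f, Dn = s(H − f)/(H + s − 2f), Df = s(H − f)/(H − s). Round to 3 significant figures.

f/18

Write h = H − f = f²/(N·c). The thin-lens limits are Dn = s·h/(h + (s−f)) and Df = s·h/(h − (s−f)), so DoF = Df − Dn = 2·s·(s−f)·h / (h² − (s−f)²).
That is a quadratic in h: DoF·h² − 2·s·(s−f)·h − DoF·(s−f)² = 0 ⇒ h = (s−f)·(s + √(s² + DoF²)) / DoF = 764 × (780 + √(780² + 452²)) / 452 = 764 × (780 + 901.501) / 452 ≈ 2842.2 mm.
Then N = f²/(c·h) = 16² / (0.005 × 2842.2) = 256 / 14.211 ≈ 18.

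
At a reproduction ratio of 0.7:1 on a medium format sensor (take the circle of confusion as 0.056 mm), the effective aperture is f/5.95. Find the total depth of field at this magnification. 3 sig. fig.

At magnification m, DoF ≈ 2·N_eff·c/m² = 2 × 5.95 × 0.056 / 0.7² = 0.6664 / 0.49 ≈ 1.36 mm.

1.36 mm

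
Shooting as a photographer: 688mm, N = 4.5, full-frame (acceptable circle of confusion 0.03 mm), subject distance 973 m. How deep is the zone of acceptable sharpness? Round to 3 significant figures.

585 m

Hyperfocal distance H = f²/(N·c) + f = 688²/(4.5 × 0.03) + 688 = 473344/0.135 + 688 ≈ 3506939.9 mm ≈ 3507 m.
Near limit Dn = s·(H − f)/(H + s − 2f) = 973000 × (3506939.9 − 688) / (3506939.9 + 973000 − 2 × 688) = 973000 × 3506251.9 / 4478563.9 ≈ 761758 mm.
Far limit Df = s·(H − f)/(H − s) = 973000 × (3506939.9 − 688) / (3506939.9 − 973000) = 973000 × 3506251.9 / 2533939.9 ≈ 1346355 mm.
Depth of field = Df − Dn = 1346355 − 761758 ≈ 584597 mm ≈ 585 m.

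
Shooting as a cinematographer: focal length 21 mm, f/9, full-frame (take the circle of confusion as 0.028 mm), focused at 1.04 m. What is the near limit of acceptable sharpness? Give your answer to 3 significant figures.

0.657 m

Hyperfocal distance H = f²/(N·c) + f = 21²/(9 × 0.028) + 21 = 441/0.252 + 21 ≈ 1771.0 mm ≈ 1.771 m.
Near limit Dn = s·(H − f)/(H + s − 2f) = 1040 × (1771.0 − 21) / (1771.0 + 1040 − 2 × 21) = 1040 × 1750.0 / 2769.0 ≈ 657.28 mm ≈ 0.657 m.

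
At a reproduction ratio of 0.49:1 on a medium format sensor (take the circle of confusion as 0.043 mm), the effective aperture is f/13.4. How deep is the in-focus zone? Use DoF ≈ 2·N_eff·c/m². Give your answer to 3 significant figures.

4.80 mm

At magnification m, DoF ≈ 2·N_eff·c/m² = 2 × 13.4 × 0.043 / 0.49² = 1.152 / 0.2401 ≈ 4.8 mm.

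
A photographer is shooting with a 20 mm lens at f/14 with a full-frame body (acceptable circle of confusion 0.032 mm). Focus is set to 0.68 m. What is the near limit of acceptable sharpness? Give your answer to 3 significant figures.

Hyperfocal distance H = f²/(N·c) + f = 20²/(14 × 0.032) + 20 = 400/0.448 + 20 ≈ 912.9 mm ≈ 0.913 m.
Near limit Dn = s·(H − f)/(H + s − 2f) = 680 × (912.9 − 20) / (912.9 + 680 − 2 × 20) = 680 × 892.9 / 1552.9 ≈ 390.98 mm.

391 mm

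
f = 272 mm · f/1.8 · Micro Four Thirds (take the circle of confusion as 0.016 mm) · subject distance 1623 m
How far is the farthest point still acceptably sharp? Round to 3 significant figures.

4410 m

Hyperfocal distance H = f²/(N·c) + f = 272²/(1.8 × 0.016) + 272 = 73984/0.0288 + 272 ≈ 2569160.9 mm ≈ 2569 m.
Far limit Df = s·(H − f)/(H − s) = 1623000 × (2569160.9 − 272) / (2569160.9 − 1623000) = 1623000 × 2568888.9 / 946160.9 ≈ 4406551 mm ≈ 4410 m.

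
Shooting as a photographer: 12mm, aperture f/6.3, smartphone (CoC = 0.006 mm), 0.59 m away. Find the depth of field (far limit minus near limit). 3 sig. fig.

183 mm

Hyperfocal distance H = f²/(N·c) + f = 12²/(6.3 × 0.006) + 12 = 144/0.0378 + 12 ≈ 3821.5 mm ≈ 3.822 m.
Near limit Dn = s·(H − f)/(H + s − 2f) = 590 × (3821.5 − 12) / (3821.5 + 590 − 2 × 12) = 590 × 3809.5 / 4387.5 ≈ 512.28 mm.
Far limit Df = s·(H − f)/(H − s) = 590 × (3821.5 − 12) / (3821.5 − 590) = 590 × 3809.5 / 3231.5 ≈ 695.53 mm.
Depth of field = Df − Dn = 695.53 − 512.28 ≈ 183.25 mm.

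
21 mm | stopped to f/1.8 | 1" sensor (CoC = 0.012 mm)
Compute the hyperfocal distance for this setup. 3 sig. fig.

20.4 m

Hyperfocal distance H = f²/(N·c) + f = 21²/(1.8 × 0.012) + 21 = 441/0.0216 + 21 ≈ 20437.7 mm ≈ 20.4 m.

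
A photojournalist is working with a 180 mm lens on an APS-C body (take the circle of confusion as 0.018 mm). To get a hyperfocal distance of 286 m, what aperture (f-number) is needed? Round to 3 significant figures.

Rearrange H = f²/(N·c) + f for N: N = f² / ((H − f)·c).
N = 180² / ((286000 − 180) × 0.018) = 32400 / 5145 ≈ 6.30.

f/6.30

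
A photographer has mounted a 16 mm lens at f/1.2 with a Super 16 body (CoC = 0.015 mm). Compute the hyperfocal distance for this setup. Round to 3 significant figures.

14.2 m

Hyperfocal distance H = f²/(N·c) + f = 16²/(1.2 × 0.015) + 16 = 256/0.018 + 16 ≈ 14238.2 mm ≈ 14.2 m.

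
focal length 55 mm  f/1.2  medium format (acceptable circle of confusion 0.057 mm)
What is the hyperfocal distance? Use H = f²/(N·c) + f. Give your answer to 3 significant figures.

44.3 m

Hyperfocal distance H = f²/(N·c) + f = 55²/(1.2 × 0.057) + 55 = 3025/0.0684 + 55 ≈ 44280.1 mm ≈ 44.3 m.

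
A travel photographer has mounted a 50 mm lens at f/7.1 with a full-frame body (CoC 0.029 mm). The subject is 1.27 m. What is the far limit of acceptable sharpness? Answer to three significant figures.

Hyperfocal distance H = f²/(N·c) + f = 50²/(7.1 × 0.029) + 50 = 2500/0.2059 + 50 ≈ 12191.8 mm ≈ 12.19 m.
Far limit Df = s·(H − f)/(H − s) = 1270 × (12191.8 − 50) / (12191.8 − 1270) = 1270 × 12141.8 / 10921.8 ≈ 1411.9 mm ≈ 1.41 m.

1.41 m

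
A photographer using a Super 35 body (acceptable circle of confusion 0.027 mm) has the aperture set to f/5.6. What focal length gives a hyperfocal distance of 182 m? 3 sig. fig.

From H = f²/(N·c) + f, with f ≪ H: f ≈ √(H·N·c) = √(182000 × 5.6 × 0.027) = √27518 ≈ 165.9 mm.
The +f correction barely moves this — solving exactly, f² + N·c·f − N·c·H = 0 ⇒ f = (−N·c + √((N·c)² + 4·N·c·H))/2 = (−0.1512 + √110074)/2 ≈ 165.81 mm, so f ≈ 166 mm.

166 mm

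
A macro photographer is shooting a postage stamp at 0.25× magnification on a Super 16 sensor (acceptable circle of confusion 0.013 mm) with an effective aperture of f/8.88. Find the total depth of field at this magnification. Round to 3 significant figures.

At magnification m, DoF ≈ 2·N_eff·c/m² = 2 × 8.88 × 0.013 / 0.25² = 0.2309 / 0.0625 ≈ 3.69 mm.

3.69 mm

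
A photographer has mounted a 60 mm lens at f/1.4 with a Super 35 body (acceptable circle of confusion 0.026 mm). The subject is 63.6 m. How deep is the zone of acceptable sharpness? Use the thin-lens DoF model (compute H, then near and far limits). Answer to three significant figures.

139 m

Hyperfocal distance H = f²/(N·c) + f = 60²/(1.4 × 0.026) + 60 = 3600/0.0364 + 60 ≈ 98961.1 mm ≈ 98.96 m.
Near limit Dn = s·(H − f)/(H + s − 2f) = 63600 × (98961.1 − 60) / (98961.1 + 63600 − 2 × 60) = 63600 × 98901.1 / 162441.1 ≈ 38722 mm.
Far limit Df = s·(H − f)/(H − s) = 63600 × (98961.1 − 60) / (98961.1 − 63600) = 63600 × 98901.1 / 35361.1 ≈ 177882 mm.
Depth of field = Df − Dn = 177882 − 38722 ≈ 139160 mm ≈ 139 m.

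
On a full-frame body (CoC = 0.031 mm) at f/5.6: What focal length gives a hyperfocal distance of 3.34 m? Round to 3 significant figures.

From H = f²/(N·c) + f, with f ≪ H: f ≈ √(H·N·c) = √(3340 × 5.6 × 0.031) = √579.82 ≈ 24.08 mm.
Exact: f² + N·c·f − N·c·H = 0 ⇒ f = (−N·c + √((N·c)² + 4·N·c·H))/2 = (−0.1736 + √2319.3)/2 ≈ 23.993 mm ≈ 24.0 mm.

24.0 mm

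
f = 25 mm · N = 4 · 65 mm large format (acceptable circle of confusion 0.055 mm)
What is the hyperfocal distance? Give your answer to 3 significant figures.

Hyperfocal distance H = f²/(N·c) + f = 25²/(4 × 0.055) + 25 = 625/0.22 + 25 ≈ 2865.9 mm ≈ 2.87 m.

2.87 m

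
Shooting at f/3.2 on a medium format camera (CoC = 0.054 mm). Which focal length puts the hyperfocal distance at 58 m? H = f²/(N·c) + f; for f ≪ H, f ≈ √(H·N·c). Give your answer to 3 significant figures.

From H = f²/(N·c) + f, with f ≪ H: f ≈ √(H·N·c) = √(58000 × 3.2 × 0.054) = √10022 ≈ 100.1 mm.
The +f correction barely moves this — solving exactly, f² + N·c·f − N·c·H = 0 ⇒ f = (−N·c + √((N·c)² + 4·N·c·H))/2 = (−0.1728 + √40090)/2 ≈ 100.03 mm, so f ≈ 100 mm.

100 mm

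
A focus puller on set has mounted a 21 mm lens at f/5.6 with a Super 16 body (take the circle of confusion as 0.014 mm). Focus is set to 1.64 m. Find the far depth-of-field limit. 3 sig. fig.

2.30 m

Hyperfocal distance H = f²/(N·c) + f = 21²/(5.6 × 0.014) + 21 = 441/0.0784 + 21 ≈ 5646.0 mm ≈ 5.646 m.
Far limit Df = s·(H − f)/(H − s) = 1640 × (5646.0 − 21) / (5646.0 − 1640) = 1640 × 5625.0 / 4006.0 ≈ 2302.8 mm ≈ 2.30 m.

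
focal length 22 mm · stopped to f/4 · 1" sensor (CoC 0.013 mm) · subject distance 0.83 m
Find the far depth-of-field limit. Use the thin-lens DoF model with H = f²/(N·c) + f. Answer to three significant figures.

0.909 m

Hyperfocal distance H = f²/(N·c) + f = 22²/(4 × 0.013) + 22 = 484/0.052 + 22 ≈ 9329.7 mm ≈ 9.330 m.
Far limit Df = s·(H − f)/(H − s) = 830 × (9329.7 − 22) / (9329.7 − 830) = 830 × 9307.7 / 8499.7 ≈ 908.90 mm ≈ 0.909 m.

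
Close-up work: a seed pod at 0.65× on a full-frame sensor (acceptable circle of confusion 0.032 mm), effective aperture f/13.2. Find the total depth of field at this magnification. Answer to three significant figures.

2.00 mm

At magnification m, DoF ≈ 2·N_eff·c/m² = 2 × 13.2 × 0.032 / 0.65² = 0.8448 / 0.4225 ≈ 2 mm.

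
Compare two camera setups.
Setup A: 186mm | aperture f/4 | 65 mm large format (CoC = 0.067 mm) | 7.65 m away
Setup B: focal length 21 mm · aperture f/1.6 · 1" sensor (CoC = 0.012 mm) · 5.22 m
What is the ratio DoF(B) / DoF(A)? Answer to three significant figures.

Setup A: H = 186²/(4×0.067) + 186 ≈ 129275.6 mm; DoF = Df − Dn = 8119.47 − 7231.85 ≈ 887.62 mm.
Setup B: H = 21²/(1.6×0.012) + 21 ≈ 22989.7 mm; DoF = Df − Dn = 6747.2 − 4256.5 ≈ 2490.7 mm.
Ratio = 2490.7 / 887.62 ≈ 2.81.

2.81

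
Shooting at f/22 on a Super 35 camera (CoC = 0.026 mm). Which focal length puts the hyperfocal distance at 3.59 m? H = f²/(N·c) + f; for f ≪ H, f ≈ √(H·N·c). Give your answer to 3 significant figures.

From H = f²/(N·c) + f, with f ≪ H: f ≈ √(H·N·c) = √(3590 × 22 × 0.026) = √2053.5 ≈ 45.32 mm.
Exact: f² + N·c·f − N·c·H = 0 ⇒ f = (−N·c + √((N·c)² + 4·N·c·H))/2 = (−0.572 + √8214.2)/2 ≈ 45.030 mm ≈ 45.0 mm.

45.0 mm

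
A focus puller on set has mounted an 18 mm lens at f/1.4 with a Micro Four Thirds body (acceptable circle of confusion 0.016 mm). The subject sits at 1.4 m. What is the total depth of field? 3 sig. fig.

270 mm

Hyperfocal distance H = f²/(N·c) + f = 18²/(1.4 × 0.016) + 18 = 324/0.0224 + 18 ≈ 14482.3 mm ≈ 14.48 m.
Near limit Dn = s·(H − f)/(H + s − 2f) = 1400 × (14482.3 − 18) / (14482.3 + 1400 − 2 × 18) = 1400 × 14464.3 / 15846.3 ≈ 1277.90 mm.
Far limit Df = s·(H − f)/(H − s) = 1400 × (14482.3 − 18) / (14482.3 − 1400) = 1400 × 14464.3 / 13082.3 ≈ 1547.89 mm.
Depth of field = Df − Dn = 1547.89 − 1277.90 ≈ 269.99 mm.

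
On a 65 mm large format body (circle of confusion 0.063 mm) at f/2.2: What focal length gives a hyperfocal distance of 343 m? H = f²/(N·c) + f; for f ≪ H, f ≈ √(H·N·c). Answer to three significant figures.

From H = f²/(N·c) + f, with f ≪ H: f ≈ √(H·N·c) = √(343000 × 2.2 × 0.063) = √47540 ≈ 218.0 mm.
The +f correction barely moves this — solving exactly, f² + N·c·f − N·c·H = 0 ⇒ f = (−N·c + √((N·c)² + 4·N·c·H))/2 = (−0.1386 + √190159)/2 ≈ 217.97 mm, so f ≈ 218 mm.

218 mm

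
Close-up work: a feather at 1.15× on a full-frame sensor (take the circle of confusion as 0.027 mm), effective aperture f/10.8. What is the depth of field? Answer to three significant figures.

At magnification m, DoF ≈ 2·N_eff·c/m² = 2 × 10.8 × 0.027 / 1.15² = 0.5832 / 1.322 ≈ 0.441 mm.

0.441 mm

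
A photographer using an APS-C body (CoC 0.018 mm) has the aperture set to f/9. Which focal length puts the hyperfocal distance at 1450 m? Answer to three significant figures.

From H = f²/(N·c) + f, with f ≪ H: f ≈ √(H·N·c) = √(1450000 × 9 × 0.018) = √234900 ≈ 484.7 mm.
The +f correction barely moves this — solving exactly, f² + N·c·f − N·c·H = 0 ⇒ f = (−N·c + √((N·c)² + 4·N·c·H))/2 = (−0.162 + √939600)/2 ≈ 484.58 mm, so f ≈ 485 mm.

485 mm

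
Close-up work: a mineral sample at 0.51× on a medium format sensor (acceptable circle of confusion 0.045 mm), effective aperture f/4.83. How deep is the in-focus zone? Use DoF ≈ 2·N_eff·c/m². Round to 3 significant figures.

1.67 mm

At magnification m, DoF ≈ 2·N_eff·c/m² = 2 × 4.83 × 0.045 / 0.51² = 0.4347 / 0.2601 ≈ 1.67 mm.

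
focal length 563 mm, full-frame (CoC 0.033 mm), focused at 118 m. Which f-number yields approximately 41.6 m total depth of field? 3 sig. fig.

Write h = H − f = f²/(N·c). The thin-lens limits are Dn = s·h/(h + (s−f)) and Df = s·h/(h − (s−f)), so DoF = Df − Dn = 2·s·(s−f)·h / (h² − (s−f)²).
That is a quadratic in h: DoF·h² − 2·s·(s−f)·h − DoF·(s−f)² = 0 ⇒ h = (s−f)·(s + √(s² + DoF²)) / DoF = 117437 × (118000 + √(118000² + 41600²)) / 41600 = 117437 × (118000 + 125118) / 41600 ≈ 686324 mm.
Then N = f²/(c·h) = 563² / (0.033 × 686324) = 316969 / 22649 ≈ 14.

f/14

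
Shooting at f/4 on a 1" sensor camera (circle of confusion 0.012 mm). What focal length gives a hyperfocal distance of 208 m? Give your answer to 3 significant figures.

99.9 mm

From H = f²/(N·c) + f, with f ≪ H: f ≈ √(H·N·c) = √(208000 × 4 × 0.012) = √9984.0 ≈ 99.92 mm.
The +f correction barely moves this — solving exactly, f² + N·c·f − N·c·H = 0 ⇒ f = (−N·c + √((N·c)² + 4·N·c·H))/2 = (−0.048 + √39936)/2 ≈ 99.896 mm, so f ≈ 99.9 mm.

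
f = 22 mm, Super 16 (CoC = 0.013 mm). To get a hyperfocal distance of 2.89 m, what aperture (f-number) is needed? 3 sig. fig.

f/13

Rearrange H = f²/(N·c) + f for N: N = f² / ((H − f)·c).
N = 22² / ((2890 − 22) × 0.013) = 484 / 37.28 ≈ 13.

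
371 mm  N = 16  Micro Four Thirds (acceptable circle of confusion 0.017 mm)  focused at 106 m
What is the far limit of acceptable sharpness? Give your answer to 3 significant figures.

Hyperfocal distance H = f²/(N·c) + f = 371²/(16 × 0.017) + 371 = 137641/0.272 + 371 ≈ 506404.1 mm ≈ 506.4 m.
Far limit Df = s·(H − f)/(H − s) = 106000 × (506404.1 − 371) / (506404.1 − 106000) = 106000 × 506033.1 / 400404.1 ≈ 133963 mm ≈ 134 m.

134 m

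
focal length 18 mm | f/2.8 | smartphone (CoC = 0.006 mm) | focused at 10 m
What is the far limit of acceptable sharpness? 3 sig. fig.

Hyperfocal distance H = f²/(N·c) + f = 18²/(2.8 × 0.006) + 18 = 324/0.0168 + 18 ≈ 19303.7 mm ≈ 19.30 m.
Far limit Df = s·(H − f)/(H − s) = 10000 × (19303.7 − 18) / (19303.7 − 10000) = 10000 × 19285.7 / 9303.7 ≈ 20729 mm ≈ 20.7 m.

20.7 m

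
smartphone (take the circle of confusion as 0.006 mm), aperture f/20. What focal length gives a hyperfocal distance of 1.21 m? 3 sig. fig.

From H = f²/(N·c) + f, with f ≪ H: f ≈ √(H·N·c) = √(1210 × 20 × 0.006) = √145.20 ≈ 12.05 mm.
Exact: f² + N·c·f − N·c·H = 0 ⇒ f = (−N·c + √((N·c)² + 4·N·c·H))/2 = (−0.12 + √580.81)/2 ≈ 11.990 mm ≈ 12.0 mm.

12.0 mm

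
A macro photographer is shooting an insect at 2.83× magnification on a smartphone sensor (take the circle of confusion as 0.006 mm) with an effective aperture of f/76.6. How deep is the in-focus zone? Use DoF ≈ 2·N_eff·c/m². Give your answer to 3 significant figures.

0.115 mm

At magnification m, DoF ≈ 2·N_eff·c/m² = 2 × 76.6 × 0.006 / 2.83² = 0.9192 / 8.009 ≈ 0.115 mm.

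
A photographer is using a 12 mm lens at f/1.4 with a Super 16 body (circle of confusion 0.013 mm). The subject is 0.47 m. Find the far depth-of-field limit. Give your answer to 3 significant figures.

Hyperfocal distance H = f²/(N·c) + f = 12²/(1.4 × 0.013) + 12 = 144/0.0182 + 12 ≈ 7924.1 mm ≈ 7.924 m.
Far limit Df = s·(H − f)/(H − s) = 470 × (7924.1 − 12) / (7924.1 − 470) = 470 × 7912.1 / 7454.1 ≈ 498.88 mm.

499 mm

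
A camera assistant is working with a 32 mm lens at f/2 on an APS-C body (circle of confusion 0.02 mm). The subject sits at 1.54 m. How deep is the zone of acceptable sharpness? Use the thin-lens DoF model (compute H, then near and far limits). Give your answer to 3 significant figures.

182 mm

Hyperfocal distance H = f²/(N·c) + f = 32²/(2 × 0.02) + 32 = 1024/0.04 + 32 ≈ 25632.0 mm ≈ 25.63 m.
Near limit Dn = s·(H − f)/(H + s − 2f) = 1540 × (25632.0 − 32) / (25632.0 + 1540 − 2 × 32) = 1540 × 25600.0 / 27108.0 ≈ 1454.33 mm.
Far limit Df = s·(H − f)/(H − s) = 1540 × (25632.0 − 32) / (25632.0 − 1540) = 1540 × 25600.0 / 24092.0 ≈ 1636.39 mm.
Depth of field = Df − Dn = 1636.39 − 1454.33 ≈ 182.06 mm.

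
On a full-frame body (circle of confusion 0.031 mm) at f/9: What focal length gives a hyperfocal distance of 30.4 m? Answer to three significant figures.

From H = f²/(N·c) + f, with f ≪ H: f ≈ √(H·N·c) = √(30400 × 9 × 0.031) = √8481.6 ≈ 92.10 mm.
Exact: f² + N·c·f − N·c·H = 0 ⇒ f = (−N·c + √((N·c)² + 4·N·c·H))/2 = (−0.279 + √33926)/2 ≈ 91.956 mm ≈ 92.0 mm.

92.0 mm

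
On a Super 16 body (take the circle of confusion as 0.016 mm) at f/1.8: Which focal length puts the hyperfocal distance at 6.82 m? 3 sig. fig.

14.0 mm

From H = f²/(N·c) + f, with f ≪ H: f ≈ √(H·N·c) = √(6820 × 1.8 × 0.016) = √196.42 ≈ 14.01 mm.
The +f correction barely moves this — solving exactly, f² + N·c·f − N·c·H = 0 ⇒ f = (−N·c + √((N·c)² + 4·N·c·H))/2 = (−0.0288 + √785.66)/2 ≈ 14.000 mm, so f ≈ 14.0 mm.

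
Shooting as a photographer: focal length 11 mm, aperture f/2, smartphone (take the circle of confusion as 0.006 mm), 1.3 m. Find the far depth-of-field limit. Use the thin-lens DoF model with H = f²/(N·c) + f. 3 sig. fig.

1.49 m

Hyperfocal distance H = f²/(N·c) + f = 11²/(2 × 0.006) + 11 = 121/0.012 + 11 ≈ 10094.3 mm ≈ 10.09 m.
Far limit Df = s·(H − f)/(H − s) = 1300 × (10094.3 − 11) / (10094.3 − 1300) = 1300 × 10083.3 / 8794.3 ≈ 1490.5 mm ≈ 1.49 m.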